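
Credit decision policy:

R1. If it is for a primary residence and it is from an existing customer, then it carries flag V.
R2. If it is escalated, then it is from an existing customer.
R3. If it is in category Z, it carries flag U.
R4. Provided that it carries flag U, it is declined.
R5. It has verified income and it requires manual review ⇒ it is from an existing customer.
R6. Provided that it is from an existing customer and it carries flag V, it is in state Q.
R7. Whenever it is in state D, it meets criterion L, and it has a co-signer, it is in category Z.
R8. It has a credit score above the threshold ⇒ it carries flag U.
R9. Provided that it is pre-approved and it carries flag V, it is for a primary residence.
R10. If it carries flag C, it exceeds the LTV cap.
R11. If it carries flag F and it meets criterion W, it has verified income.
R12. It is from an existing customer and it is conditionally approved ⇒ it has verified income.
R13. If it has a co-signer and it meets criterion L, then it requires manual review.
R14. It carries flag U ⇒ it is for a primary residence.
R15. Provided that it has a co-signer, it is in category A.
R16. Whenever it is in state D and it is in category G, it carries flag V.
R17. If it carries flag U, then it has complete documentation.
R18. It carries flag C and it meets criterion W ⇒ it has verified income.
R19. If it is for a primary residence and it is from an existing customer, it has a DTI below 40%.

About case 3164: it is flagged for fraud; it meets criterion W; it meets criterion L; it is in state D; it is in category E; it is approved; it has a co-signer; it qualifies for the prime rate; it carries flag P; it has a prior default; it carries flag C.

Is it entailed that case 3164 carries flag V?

By R7 (it is in state D, it meets criterion L, it has a co-signer): it is in category Z.
By R13 (it has a co-signer, it meets criterion L): it requires manual review.
By R18 (it carries flag C, it meets criterion W): it has verified income.
By R3 (it is in category Z): it carries flag U.
By R5 (it has verified income, it requires manual review): it is from an existing customer.
By R14 (it carries flag U): it is for a primary residence.
By R1 (it is for a primary residence, it is from an existing customer): it carries flag V.

Yes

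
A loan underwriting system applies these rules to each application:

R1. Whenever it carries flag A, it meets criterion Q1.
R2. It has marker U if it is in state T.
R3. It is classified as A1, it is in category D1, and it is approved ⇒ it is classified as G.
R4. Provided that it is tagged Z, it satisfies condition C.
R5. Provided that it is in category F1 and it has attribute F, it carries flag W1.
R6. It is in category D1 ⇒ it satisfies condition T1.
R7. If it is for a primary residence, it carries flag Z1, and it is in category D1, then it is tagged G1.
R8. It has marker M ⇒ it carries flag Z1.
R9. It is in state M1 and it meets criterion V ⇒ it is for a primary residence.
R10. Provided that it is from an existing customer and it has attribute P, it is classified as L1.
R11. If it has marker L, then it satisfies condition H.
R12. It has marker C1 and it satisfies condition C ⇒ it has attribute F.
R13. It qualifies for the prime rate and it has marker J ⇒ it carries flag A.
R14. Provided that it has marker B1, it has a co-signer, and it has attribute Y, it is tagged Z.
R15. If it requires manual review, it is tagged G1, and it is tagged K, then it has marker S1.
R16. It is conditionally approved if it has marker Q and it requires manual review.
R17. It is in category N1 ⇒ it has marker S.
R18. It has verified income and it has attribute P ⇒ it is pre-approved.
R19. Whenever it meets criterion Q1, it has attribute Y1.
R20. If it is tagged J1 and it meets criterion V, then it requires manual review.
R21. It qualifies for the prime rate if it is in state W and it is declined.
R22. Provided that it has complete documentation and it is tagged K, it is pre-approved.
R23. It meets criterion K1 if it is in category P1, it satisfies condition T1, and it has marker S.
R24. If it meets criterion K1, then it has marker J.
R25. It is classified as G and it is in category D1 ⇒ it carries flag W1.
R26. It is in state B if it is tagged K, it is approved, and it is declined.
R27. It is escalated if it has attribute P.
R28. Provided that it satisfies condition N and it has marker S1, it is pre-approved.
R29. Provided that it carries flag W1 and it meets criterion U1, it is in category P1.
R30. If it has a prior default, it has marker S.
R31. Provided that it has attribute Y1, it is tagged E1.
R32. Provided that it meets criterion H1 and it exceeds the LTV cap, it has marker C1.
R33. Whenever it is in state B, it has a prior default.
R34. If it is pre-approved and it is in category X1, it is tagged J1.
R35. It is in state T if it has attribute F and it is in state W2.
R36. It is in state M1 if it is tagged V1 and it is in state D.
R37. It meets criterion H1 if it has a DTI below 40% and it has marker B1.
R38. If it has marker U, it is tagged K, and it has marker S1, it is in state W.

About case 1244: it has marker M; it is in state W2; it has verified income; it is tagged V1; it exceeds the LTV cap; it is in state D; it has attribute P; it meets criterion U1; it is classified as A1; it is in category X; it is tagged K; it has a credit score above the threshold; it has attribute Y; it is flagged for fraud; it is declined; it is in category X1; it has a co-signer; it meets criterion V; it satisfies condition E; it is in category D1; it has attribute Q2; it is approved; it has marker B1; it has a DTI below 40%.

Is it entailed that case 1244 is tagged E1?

By R3 (it is classified as A1, it is in category D1, it is approved): it is classified as G.
By R6 (it is in category D1): it satisfies condition T1.
By R8 (it has marker M): it carries flag Z1.
By R14 (it has marker B1, it has a co-signer, it has attribute Y): it is tagged Z.
By R18 (it has verified income, it has attribute P): it is pre-approved.
By R25 (it is classified as G, it is in category D1): it carries flag W1.
By R26 (it is tagged K, it is approved, it is declined): it is in state B.
By R29 (it carries flag W1, it meets criterion U1): it is in category P1.
By R33 (it is in state B): it has a prior default.
By R34 (it is pre-approved, it is in category X1): it is tagged J1.
By R36 (it is tagged V1, it is in state D): it is in state M1.
By R37 (it has a DTI below 40%, it has marker B1): it meets criterion H1.
By R4 (it is tagged Z): it satisfies condition C.
By R9 (it is in state M1, it meets criterion V): it is for a primary residence.
By R20 (it is tagged J1, it meets criterion V): it requires manual review.
By R30 (it has a prior default): it has marker S.
By R32 (it meets criterion H1, it exceeds the LTV cap): it has marker C1.
By R7 (it is for a primary residence, it carries flag Z1, it is in category D1): it is tagged G1.
By R12 (it has marker C1, it satisfies condition C): it has attribute F.
By R15 (it requires manual review, it is tagged G1, it is tagged K): it has marker S1.
By R23 (it is in category P1, it satisfies condition T1, it has marker S): it meets criterion K1.
By R24 (it meets criterion K1): it has marker J.
By R35 (it has attribute F, it is in state W2): it is in state T.
By R2 (it is in state T): it has marker U.
By R38 (it has marker U, it is tagged K, it has marker S1): it is in state W.
By R21 (it is in state W, it is declined): it qualifies for the prime rate.
By R13 (it qualifies for the prime rate, it has marker J): it carries flag A.
By R1 (it carries flag A): it meets criterion Q1.
By R19 (it meets criterion Q1): it has attribute Y1.
By R31 (it has attribute Y1): it is tagged E1.

Yes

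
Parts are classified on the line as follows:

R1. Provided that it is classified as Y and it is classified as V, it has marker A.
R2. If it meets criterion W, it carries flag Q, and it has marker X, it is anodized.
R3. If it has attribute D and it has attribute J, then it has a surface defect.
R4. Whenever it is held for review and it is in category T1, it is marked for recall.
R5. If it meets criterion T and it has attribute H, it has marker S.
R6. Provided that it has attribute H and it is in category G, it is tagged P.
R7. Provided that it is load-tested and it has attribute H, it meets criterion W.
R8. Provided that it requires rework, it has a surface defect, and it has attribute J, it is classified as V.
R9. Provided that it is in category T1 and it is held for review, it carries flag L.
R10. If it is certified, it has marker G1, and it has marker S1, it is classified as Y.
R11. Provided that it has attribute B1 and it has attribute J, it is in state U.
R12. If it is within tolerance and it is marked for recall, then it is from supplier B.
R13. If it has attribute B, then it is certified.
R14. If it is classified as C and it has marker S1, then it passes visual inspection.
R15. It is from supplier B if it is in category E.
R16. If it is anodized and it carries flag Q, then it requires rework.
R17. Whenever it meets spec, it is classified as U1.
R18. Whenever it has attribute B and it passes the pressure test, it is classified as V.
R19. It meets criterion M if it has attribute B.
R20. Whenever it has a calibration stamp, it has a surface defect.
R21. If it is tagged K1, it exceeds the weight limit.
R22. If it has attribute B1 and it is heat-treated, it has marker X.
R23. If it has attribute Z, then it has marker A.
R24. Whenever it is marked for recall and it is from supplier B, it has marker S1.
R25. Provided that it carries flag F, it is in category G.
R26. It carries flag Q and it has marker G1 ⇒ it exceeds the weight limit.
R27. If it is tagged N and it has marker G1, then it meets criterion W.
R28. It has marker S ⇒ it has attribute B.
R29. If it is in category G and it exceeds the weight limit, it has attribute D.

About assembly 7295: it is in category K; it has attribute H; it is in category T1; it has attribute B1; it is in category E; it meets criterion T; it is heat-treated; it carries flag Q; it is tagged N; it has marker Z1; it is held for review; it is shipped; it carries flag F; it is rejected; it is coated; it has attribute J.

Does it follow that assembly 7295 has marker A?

No

Forward chaining from the given facts derives: is marked for recall, has marker S, carries flag L, is in state U, is from supplier B, has marker X, has marker S1, is in category G, has attribute B, is tagged P, is certified, meets criterion M.
Rules concluding "it has marker A": R1 needs "it is classified as Y"; R23 needs "it has attribute Z" — none of these are established.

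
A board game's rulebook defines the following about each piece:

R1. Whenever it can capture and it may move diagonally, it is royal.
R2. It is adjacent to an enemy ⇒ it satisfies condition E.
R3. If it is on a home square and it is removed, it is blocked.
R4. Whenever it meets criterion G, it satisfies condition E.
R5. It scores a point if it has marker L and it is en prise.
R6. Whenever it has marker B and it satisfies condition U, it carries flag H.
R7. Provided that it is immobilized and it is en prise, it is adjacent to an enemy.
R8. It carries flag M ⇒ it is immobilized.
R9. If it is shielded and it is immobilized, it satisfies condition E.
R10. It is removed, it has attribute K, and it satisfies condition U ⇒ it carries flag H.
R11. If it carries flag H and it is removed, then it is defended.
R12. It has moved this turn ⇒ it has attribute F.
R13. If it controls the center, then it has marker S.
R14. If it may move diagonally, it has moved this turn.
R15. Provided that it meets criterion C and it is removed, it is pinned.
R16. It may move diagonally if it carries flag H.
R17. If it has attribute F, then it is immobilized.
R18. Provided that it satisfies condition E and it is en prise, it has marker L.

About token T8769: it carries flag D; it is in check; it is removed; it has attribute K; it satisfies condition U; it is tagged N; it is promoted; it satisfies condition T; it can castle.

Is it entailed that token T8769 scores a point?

No

Forward chaining from the given facts derives: carries flag H, is defended, may move diagonally, has moved this turn, has attribute F, is immobilized.
The only rule concluding "it scores a point" is R5, which needs "it has marker L"; that is never established.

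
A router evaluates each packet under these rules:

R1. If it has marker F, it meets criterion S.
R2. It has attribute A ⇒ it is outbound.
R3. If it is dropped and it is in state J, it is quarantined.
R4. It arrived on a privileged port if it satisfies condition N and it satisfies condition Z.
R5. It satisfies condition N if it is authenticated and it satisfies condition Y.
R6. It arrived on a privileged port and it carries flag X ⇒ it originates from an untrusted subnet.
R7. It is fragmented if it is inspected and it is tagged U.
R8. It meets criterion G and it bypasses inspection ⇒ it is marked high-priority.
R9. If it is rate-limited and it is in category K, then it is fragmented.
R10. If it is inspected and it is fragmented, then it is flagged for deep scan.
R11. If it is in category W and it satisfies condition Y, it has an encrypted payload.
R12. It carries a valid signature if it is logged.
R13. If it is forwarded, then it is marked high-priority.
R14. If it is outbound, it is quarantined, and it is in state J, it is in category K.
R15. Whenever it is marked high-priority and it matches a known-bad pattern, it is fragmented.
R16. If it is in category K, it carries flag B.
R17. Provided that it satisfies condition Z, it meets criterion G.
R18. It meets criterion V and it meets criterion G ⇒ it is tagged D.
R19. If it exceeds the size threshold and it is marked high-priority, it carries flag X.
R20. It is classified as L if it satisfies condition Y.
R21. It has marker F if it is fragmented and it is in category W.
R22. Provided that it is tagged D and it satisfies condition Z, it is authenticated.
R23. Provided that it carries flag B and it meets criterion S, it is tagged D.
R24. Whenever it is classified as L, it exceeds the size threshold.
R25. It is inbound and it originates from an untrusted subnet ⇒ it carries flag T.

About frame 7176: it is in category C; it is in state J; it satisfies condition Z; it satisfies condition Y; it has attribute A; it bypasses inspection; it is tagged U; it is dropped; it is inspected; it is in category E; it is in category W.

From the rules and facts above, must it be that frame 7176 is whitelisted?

No

Forward chaining from the given facts derives: is outbound, is quarantined, is fragmented, is flagged for deep scan, has an encrypted payload, is in category K, carries flag B, meets criterion G, is classified as L, has marker F, exceeds the size threshold, meets criterion S, is marked high-priority, carries flag X, is tagged D, is authenticated, satisfies condition N, arrived on a privileged port, originates from an untrusted subnet.
No rule has "it is whitelisted" as its conclusion, and it is not among the given facts.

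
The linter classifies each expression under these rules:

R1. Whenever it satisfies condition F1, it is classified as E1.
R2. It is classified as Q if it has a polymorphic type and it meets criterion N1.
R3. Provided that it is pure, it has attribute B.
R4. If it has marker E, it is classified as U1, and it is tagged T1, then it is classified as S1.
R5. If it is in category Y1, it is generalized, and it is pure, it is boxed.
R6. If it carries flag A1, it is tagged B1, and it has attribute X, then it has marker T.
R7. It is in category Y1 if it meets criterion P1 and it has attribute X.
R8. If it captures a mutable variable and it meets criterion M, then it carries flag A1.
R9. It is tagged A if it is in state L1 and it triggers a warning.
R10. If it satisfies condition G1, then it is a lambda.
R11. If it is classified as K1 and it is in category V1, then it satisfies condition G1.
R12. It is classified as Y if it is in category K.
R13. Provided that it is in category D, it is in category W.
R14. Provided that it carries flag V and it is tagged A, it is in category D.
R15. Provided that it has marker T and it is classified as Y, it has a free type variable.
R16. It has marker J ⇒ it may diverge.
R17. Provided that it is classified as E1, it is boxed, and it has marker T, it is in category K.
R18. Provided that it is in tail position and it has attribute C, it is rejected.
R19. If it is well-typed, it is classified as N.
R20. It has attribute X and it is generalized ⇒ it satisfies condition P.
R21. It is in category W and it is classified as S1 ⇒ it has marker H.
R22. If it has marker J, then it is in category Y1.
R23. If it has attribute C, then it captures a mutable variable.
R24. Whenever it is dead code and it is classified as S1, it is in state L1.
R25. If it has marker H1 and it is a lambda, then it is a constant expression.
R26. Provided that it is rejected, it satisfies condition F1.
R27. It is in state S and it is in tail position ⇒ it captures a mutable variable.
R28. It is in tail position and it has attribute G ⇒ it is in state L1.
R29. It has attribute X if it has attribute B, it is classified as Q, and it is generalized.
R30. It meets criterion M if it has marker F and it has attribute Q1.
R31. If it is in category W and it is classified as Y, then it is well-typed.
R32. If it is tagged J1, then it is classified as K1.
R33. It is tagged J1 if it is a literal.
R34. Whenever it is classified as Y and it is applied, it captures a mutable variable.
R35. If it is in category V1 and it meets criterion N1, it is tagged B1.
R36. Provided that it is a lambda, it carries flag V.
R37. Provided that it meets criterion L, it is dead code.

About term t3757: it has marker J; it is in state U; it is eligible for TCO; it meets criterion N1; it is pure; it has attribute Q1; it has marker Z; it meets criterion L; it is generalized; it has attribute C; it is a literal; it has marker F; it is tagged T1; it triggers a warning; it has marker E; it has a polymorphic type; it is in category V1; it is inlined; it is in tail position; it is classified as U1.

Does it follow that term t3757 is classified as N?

Yes

By R2 (it has a polymorphic type, it meets criterion N1): it is classified as Q.
By R3 (it is pure): it has attribute B.
By R4 (it has marker E, it is classified as U1, it is tagged T1): it is classified as S1.
By R18 (it is in tail position, it has attribute C): it is rejected.
By R22 (it has marker J): it is in category Y1.
By R23 (it has attribute C): it captures a mutable variable.
By R26 (it is rejected): it satisfies condition F1.
By R29 (it has attribute B, it is classified as Q, it is generalized): it has attribute X.
By R30 (it has marker F, it has attribute Q1): it meets criterion M.
By R33 (it is a literal): it is tagged J1.
By R35 (it is in category V1, it meets criterion N1): it is tagged B1.
By R37 (it meets criterion L): it is dead code.
By R1 (it satisfies condition F1): it is classified as E1.
By R5 (it is in category Y1, it is generalized, it is pure): it is boxed.
By R8 (it captures a mutable variable, it meets criterion M): it carries flag A1.
By R24 (it is dead code, it is classified as S1): it is in state L1.
By R32 (it is tagged J1): it is classified as K1.
By R6 (it carries flag A1, it is tagged B1, it has attribute X): it has marker T.
By R9 (it is in state L1, it triggers a warning): it is tagged A.
By R11 (it is classified as K1, it is in category V1): it satisfies condition G1.
By R17 (it is classified as E1, it is boxed, it has marker T): it is in category K.
By R10 (it satisfies condition G1): it is a lambda.
By R12 (it is in category K): it is classified as Y.
By R36 (it is a lambda): it carries flag V.
By R14 (it carries flag V, it is tagged A): it is in category D.
By R13 (it is in category D): it is in category W.
By R31 (it is in category W, it is classified as Y): it is well-typed.
By R19 (it is well-typed): it is classified as N.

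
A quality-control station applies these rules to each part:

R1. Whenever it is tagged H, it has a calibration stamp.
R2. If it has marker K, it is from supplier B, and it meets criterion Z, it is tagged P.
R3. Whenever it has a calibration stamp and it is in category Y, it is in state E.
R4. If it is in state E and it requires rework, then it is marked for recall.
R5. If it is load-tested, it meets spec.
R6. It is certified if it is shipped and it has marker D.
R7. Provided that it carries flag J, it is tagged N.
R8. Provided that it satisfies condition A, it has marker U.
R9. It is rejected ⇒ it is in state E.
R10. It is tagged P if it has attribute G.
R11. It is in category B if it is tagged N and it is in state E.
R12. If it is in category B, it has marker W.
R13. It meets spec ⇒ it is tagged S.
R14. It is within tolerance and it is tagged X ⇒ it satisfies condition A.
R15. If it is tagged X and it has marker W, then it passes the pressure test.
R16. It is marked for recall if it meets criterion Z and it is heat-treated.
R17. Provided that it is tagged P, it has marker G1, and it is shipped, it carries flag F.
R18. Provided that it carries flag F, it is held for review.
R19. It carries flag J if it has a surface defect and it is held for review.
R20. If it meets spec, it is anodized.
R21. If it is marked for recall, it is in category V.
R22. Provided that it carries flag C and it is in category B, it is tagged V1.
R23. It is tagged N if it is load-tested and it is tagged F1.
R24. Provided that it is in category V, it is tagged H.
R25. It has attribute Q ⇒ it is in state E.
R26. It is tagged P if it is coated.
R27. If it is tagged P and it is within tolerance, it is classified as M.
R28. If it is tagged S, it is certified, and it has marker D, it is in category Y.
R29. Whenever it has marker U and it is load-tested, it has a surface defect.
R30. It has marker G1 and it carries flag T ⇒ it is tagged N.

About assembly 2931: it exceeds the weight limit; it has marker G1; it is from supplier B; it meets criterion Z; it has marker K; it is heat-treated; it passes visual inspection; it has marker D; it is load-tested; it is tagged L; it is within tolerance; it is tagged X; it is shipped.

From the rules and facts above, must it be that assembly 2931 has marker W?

By R2 (it has marker K, it is from supplier B, it meets criterion Z): it is tagged P.
By R5 (it is load-tested): it meets spec.
By R6 (it is shipped, it has marker D): it is certified.
By R13 (it meets spec): it is tagged S.
By R14 (it is within tolerance, it is tagged X): it satisfies condition A.
By R16 (it meets criterion Z, it is heat-treated): it is marked for recall.
By R17 (it is tagged P, it has marker G1, it is shipped): it carries flag F.
By R18 (it carries flag F): it is held for review.
By R21 (it is marked for recall): it is in category V.
By R24 (it is in category V): it is tagged H.
By R28 (it is tagged S, it is certified, it has marker D): it is in category Y.
By R1 (it is tagged H): it has a calibration stamp.
By R3 (it has a calibration stamp, it is in category Y): it is in state E.
By R8 (it satisfies condition A): it has marker U.
By R29 (it has marker U, it is load-tested): it has a surface defect.
By R19 (it has a surface defect, it is held for review): it carries flag J.
By R7 (it carries flag J): it is tagged N.
By R11 (it is tagged N, it is in state E): it is in category B.
By R12 (it is in category B): it has marker W.

Yes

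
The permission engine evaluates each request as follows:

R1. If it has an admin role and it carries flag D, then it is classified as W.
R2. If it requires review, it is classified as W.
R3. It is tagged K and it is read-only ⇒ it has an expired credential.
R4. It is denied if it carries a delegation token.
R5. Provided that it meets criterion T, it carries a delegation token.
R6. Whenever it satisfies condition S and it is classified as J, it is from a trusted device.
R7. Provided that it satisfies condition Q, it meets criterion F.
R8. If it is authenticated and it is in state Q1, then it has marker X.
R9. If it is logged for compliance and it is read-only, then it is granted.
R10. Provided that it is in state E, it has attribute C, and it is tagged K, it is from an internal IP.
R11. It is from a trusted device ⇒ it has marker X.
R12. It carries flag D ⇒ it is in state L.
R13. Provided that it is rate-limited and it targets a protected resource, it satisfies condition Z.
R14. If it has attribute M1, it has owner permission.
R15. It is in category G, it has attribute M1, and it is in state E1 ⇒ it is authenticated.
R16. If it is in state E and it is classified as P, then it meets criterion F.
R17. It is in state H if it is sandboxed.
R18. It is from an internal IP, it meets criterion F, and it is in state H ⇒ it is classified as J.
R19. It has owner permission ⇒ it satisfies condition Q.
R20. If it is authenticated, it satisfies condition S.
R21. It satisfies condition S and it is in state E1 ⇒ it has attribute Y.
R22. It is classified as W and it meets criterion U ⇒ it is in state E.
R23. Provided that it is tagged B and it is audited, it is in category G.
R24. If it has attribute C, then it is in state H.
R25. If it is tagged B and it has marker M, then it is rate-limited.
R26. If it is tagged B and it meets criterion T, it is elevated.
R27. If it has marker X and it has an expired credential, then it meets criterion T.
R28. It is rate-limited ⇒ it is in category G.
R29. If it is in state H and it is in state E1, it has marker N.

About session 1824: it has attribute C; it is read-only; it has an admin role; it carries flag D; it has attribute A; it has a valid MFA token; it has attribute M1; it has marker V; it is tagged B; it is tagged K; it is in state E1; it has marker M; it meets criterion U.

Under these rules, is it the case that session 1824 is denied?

By R1 (it has an admin role, it carries flag D): it is classified as W.
By R3 (it is tagged K, it is read-only): it has an expired credential.
By R14 (it has attribute M1): it has owner permission.
By R19 (it has owner permission): it satisfies condition Q.
By R22 (it is classified as W, it meets criterion U): it is in state E.
By R24 (it has attribute C): it is in state H.
By R25 (it is tagged B, it has marker M): it is rate-limited.
By R28 (it is rate-limited): it is in category G.
By R7 (it satisfies condition Q): it meets criterion F.
By R10 (it is in state E, it has attribute C, it is tagged K): it is from an internal IP.
By R15 (it is in category G, it has attribute M1, it is in state E1): it is authenticated.
By R18 (it is from an internal IP, it meets criterion F, it is in state H): it is classified as J.
By R20 (it is authenticated): it satisfies condition S.
By R6 (it satisfies condition S, it is classified as J): it is from a trusted device.
By R11 (it is from a trusted device): it has marker X.
By R27 (it has marker X, it has an expired credential): it meets criterion T.
By R5 (it meets criterion T): it carries a delegation token.
By R4 (it carries a delegation token): it is denied.

Yes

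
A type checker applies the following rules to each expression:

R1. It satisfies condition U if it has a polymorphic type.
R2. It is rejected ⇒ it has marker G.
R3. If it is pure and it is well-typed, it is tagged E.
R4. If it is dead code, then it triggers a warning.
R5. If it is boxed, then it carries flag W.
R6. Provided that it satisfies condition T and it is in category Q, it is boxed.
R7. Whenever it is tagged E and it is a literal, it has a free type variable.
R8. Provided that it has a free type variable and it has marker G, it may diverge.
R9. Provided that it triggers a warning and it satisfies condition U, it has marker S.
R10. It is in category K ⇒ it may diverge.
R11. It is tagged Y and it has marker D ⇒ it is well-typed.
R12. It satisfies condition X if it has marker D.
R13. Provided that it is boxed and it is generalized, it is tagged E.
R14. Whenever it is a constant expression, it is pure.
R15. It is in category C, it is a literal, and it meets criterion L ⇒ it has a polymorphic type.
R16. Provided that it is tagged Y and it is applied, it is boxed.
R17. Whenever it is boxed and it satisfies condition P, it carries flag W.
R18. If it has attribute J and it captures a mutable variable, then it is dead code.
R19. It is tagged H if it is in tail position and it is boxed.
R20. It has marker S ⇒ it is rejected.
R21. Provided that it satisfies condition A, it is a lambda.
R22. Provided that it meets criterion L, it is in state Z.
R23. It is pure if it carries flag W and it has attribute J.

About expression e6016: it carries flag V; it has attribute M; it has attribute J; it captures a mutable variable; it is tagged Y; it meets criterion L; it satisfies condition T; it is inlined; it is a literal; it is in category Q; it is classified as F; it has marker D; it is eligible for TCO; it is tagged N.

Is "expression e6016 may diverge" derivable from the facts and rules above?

No

Forward chaining from the given facts derives: is boxed, is well-typed, satisfies condition X, is dead code, is in state Z, triggers a warning, carries flag W, is pure, is tagged E, has a free type variable.
Rules concluding "it may diverge": R8 needs "it has marker G"; R10 needs "it is in category K" — none of these are established.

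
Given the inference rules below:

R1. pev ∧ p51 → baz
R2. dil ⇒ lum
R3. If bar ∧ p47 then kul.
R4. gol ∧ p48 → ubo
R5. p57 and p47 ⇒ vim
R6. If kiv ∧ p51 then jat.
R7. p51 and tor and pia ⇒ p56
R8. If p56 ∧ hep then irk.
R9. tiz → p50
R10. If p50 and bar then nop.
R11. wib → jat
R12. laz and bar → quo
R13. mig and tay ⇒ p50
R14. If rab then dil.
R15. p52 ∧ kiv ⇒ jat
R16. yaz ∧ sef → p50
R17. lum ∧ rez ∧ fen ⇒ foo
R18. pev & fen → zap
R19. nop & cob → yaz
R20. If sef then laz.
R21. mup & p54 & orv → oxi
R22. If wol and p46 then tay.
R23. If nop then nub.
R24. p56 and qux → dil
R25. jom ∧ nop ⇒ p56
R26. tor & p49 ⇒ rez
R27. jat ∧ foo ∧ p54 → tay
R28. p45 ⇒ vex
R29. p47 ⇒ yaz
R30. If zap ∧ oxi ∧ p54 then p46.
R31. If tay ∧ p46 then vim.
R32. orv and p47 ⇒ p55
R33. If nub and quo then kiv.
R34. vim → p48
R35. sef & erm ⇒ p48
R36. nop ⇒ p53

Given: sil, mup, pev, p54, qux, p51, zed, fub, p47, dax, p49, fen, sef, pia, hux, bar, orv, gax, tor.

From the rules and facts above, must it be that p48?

p56  (by R7: p51, tor, pia)
zap  (by R18: pev, fen)
laz  (by R20: sef)
oxi  (by R21: mup, p54, orv)
dil  (by R24: p56, qux)
rez  (by R26: tor, p49)
yaz  (by R29: p47)
p46  (by R30: zap, oxi, p54)
lum  (by R2: dil)
quo  (by R12: laz, bar)
p50  (by R16: yaz, sef)
foo  (by R17: lum, rez, fen)
nop  (by R10: p50, bar)
nub  (by R23: nop)
kiv  (by R33: nub, quo)
jat  (by R6: kiv, p51)
tay  (by R27: jat, foo, p54)
vim  (by R31: tay, p46)
p48  (by R34: vim)

Yes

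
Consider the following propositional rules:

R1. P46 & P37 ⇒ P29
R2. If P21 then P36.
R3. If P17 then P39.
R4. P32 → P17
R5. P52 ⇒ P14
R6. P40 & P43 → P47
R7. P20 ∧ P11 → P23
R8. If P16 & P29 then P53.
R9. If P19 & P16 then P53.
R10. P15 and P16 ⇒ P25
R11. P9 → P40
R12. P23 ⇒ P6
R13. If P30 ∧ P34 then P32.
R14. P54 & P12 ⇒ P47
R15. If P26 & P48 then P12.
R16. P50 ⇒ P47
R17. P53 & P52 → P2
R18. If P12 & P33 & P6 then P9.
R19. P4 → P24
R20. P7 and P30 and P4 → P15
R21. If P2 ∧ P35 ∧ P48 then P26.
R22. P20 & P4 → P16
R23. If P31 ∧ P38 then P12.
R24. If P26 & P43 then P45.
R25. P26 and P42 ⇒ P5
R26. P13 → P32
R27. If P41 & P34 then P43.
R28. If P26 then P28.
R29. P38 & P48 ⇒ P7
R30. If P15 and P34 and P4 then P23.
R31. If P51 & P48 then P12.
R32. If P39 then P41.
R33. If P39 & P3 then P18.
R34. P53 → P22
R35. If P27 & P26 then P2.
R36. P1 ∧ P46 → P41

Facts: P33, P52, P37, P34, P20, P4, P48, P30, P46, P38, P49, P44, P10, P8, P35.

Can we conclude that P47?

P29  (by R1: P46, P37)
P32  (by R13: P30, P34)
P16  (by R22: P20, P4)
P7  (by R29: P38, P48)
P17  (by R4: P32)
P53  (by R8: P16, P29)
P2  (by R17: P53, P52)
P15  (by R20: P7, P30, P4)
P26  (by R21: P2, P35, P48)
P23  (by R30: P15, P34, P4)
P39  (by R3: P17)
P6  (by R12: P23)
P12  (by R15: P26, P48)
P9  (by R18: P12, P33, P6)
P41  (by R32: P39)
P40  (by R11: P9)
P43  (by R27: P41, P34)
P47  (by R6: P40, P43)

Yes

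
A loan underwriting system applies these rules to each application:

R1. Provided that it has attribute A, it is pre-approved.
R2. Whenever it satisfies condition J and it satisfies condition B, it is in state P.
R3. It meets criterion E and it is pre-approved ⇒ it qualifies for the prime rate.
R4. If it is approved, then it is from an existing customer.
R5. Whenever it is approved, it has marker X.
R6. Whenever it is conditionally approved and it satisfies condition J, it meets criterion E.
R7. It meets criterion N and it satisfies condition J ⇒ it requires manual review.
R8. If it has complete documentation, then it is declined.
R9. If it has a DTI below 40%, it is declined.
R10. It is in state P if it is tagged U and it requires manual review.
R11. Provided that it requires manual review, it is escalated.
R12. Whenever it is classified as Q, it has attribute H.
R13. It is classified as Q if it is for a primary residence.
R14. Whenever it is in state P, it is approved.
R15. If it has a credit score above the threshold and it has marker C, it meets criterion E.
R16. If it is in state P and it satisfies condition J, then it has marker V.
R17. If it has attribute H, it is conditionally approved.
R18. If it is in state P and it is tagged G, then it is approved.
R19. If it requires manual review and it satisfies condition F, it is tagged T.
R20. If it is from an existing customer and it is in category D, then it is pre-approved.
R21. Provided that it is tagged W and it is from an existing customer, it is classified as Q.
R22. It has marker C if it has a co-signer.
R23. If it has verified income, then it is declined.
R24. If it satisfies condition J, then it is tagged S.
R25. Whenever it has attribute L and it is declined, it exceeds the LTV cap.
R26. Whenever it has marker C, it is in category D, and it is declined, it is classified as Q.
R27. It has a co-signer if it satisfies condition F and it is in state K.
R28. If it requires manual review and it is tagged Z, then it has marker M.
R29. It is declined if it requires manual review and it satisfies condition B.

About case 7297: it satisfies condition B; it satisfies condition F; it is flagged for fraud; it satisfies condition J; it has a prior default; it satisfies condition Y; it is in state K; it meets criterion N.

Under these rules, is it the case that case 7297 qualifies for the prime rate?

No

Forward chaining from the given facts derives: is in state P, requires manual review, is escalated, is approved, has marker V, is tagged T, is tagged S, has a co-signer, is declined, is from an existing customer, has marker X, has marker C.
The only rule concluding "it qualifies for the prime rate" is R3, which needs "it meets criterion E"; that is never established.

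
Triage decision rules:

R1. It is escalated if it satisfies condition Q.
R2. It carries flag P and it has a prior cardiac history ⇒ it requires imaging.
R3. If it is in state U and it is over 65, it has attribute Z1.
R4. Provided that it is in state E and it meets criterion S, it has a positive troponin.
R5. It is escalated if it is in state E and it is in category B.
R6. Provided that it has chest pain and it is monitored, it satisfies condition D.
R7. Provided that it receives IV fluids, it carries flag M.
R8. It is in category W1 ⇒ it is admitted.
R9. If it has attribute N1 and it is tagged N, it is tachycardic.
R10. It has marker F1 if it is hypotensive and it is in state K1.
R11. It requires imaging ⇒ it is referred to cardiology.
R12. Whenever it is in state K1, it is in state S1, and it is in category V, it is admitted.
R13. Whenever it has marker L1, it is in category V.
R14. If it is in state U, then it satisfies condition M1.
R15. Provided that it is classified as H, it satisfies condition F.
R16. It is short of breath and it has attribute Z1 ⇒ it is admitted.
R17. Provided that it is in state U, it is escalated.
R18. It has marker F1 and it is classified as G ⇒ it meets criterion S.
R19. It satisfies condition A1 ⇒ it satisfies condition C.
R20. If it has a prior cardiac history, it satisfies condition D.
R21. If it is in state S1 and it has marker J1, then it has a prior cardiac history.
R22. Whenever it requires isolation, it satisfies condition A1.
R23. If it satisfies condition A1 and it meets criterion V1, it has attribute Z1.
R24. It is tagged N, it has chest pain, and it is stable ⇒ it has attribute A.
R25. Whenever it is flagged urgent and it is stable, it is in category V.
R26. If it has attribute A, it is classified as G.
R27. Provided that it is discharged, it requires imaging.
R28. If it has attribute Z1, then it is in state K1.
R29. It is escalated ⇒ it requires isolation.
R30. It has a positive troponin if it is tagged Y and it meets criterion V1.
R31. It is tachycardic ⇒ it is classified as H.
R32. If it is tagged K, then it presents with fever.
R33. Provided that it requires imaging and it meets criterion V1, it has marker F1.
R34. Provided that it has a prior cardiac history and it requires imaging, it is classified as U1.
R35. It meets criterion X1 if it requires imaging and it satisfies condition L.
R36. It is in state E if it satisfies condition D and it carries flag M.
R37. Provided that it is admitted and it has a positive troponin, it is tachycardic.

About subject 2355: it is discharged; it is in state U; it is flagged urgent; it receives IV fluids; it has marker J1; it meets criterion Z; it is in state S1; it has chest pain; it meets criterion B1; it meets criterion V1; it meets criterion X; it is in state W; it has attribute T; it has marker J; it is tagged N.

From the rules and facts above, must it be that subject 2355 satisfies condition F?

No

Forward chaining from the given facts derives: carries flag M, satisfies condition M1, is escalated, has a prior cardiac history, requires imaging, requires isolation, has marker F1, is classified as U1, is referred to cardiology, satisfies condition D, satisfies condition A1, has attribute Z1, is in state K1, is in state E, satisfies condition C.
The only rule concluding "it satisfies condition F" is R15, which needs "it is classified as H"; that is never established.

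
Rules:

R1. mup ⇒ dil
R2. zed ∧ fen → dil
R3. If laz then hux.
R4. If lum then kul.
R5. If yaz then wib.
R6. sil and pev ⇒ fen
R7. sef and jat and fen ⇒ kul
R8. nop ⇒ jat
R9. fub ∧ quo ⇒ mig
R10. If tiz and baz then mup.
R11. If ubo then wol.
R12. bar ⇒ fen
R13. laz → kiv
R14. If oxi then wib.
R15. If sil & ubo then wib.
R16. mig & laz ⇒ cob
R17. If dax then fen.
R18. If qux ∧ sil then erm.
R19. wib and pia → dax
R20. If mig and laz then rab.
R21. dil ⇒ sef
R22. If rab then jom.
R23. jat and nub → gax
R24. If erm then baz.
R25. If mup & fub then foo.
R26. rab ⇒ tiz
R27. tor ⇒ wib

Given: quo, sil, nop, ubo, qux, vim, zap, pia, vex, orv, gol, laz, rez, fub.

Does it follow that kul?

Yes

jat  (by R8: nop)
mig  (by R9: fub, quo)
wib  (by R15: sil, ubo)
erm  (by R18: qux, sil)
dax  (by R19: wib, pia)
rab  (by R20: mig, laz)
baz  (by R24: erm)
tiz  (by R26: rab)
mup  (by R10: tiz, baz)
fen  (by R17: dax)
dil  (by R1: mup)
sef  (by R21: dil)
kul  (by R7: sef, jat, fen)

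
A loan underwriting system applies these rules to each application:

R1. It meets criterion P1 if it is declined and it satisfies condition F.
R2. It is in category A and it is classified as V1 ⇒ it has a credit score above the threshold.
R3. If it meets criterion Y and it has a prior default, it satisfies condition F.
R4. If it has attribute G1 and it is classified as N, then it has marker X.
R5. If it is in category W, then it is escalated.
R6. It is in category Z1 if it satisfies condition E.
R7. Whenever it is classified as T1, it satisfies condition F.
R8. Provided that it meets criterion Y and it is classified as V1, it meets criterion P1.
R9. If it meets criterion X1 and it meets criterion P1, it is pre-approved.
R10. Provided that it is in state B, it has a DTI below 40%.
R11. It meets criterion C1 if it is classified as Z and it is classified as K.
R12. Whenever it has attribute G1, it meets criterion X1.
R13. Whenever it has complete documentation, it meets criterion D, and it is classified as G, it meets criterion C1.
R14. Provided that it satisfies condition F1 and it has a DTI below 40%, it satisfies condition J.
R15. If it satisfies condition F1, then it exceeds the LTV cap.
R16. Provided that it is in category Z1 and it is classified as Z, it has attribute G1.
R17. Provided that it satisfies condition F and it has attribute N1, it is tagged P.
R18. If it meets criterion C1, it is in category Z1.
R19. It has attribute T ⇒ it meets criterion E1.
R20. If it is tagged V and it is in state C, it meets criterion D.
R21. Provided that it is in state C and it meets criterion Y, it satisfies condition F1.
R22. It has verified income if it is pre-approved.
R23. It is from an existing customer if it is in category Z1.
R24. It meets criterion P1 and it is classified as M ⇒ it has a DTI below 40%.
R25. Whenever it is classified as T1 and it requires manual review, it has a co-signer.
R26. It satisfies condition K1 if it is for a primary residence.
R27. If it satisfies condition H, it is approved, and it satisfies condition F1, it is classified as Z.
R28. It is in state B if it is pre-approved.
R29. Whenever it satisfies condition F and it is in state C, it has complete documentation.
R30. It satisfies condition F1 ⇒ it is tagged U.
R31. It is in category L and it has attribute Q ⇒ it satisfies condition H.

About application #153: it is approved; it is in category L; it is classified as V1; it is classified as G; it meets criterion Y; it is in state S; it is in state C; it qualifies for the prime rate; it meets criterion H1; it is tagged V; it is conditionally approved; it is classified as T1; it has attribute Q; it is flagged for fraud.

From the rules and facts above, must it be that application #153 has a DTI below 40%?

By R7 (it is classified as T1): it satisfies condition F.
By R8 (it meets criterion Y, it is classified as V1): it meets criterion P1.
By R20 (it is tagged V, it is in state C): it meets criterion D.
By R21 (it is in state C, it meets criterion Y): it satisfies condition F1.
By R29 (it satisfies condition F, it is in state C): it has complete documentation.
By R31 (it is in category L, it has attribute Q): it satisfies condition H.
By R13 (it has complete documentation, it meets criterion D, it is classified as G): it meets criterion C1.
By R18 (it meets criterion C1): it is in category Z1.
By R27 (it satisfies condition H, it is approved, it satisfies condition F1): it is classified as Z.
By R16 (it is in category Z1, it is classified as Z): it has attribute G1.
By R12 (it has attribute G1): it meets criterion X1.
By R9 (it meets criterion X1, it meets criterion P1): it is pre-approved.
By R28 (it is pre-approved): it is in state B.
By R10 (it is in state B): it has a DTI below 40%.

Yes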